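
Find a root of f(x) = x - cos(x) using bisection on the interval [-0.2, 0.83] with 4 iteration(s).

f(x) = x - cos(x)
Initial interval: [-0.2, 0.83]

Iteration 1:
  c_1 = (-0.200000 + 0.830000)/2 = 0.315000
  f(c_1) = f(0.315000) = -0.635796
  f(a) × f(c) ≥ 0, new interval: [0.315000, 0.830000]
Iteration 2:
  c_2 = (0.315000 + 0.830000)/2 = 0.572500
  f(c_2) = f(0.572500) = -0.268049
  f(a) × f(c) ≥ 0, new interval: [0.572500, 0.830000]
Iteration 3:
  c_3 = (0.572500 + 0.830000)/2 = 0.701250
  f(c_3) = f(0.701250) = -0.062786
  f(a) × f(c) ≥ 0, new interval: [0.701250, 0.830000]
Iteration 4:
  c_4 = (0.701250 + 0.830000)/2 = 0.765625
  f(c_4) = f(0.765625) = 0.044676
  f(a) × f(c) < 0, new interval: [0.701250, 0.765625]

After 4 iteration(s), the approximation is c_4 = 0.765625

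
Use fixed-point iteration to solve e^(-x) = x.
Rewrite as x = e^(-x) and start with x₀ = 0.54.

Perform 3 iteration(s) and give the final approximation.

Equation: e^(-x) = x
Fixed-point form: x = e^(-x)
x₀ = 0.54

x_1 = g(0.540000) = 0.582748
x_2 = g(0.582748) = 0.558362
x_3 = g(0.558362) = 0.572146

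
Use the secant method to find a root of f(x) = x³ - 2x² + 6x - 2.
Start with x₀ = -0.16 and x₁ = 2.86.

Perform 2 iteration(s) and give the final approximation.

f(x) = x³ - 2x² + 6x - 2
x₀ = -0.16, x₁ = 2.86

Secant formula: x_{n+1} = x_n - f(x_n)(x_n - x_{n-1})/(f(x_n) - f(x_{n-1}))

Iteration 1:
  f(-0.160000) = -3.015296
  f(2.860000) = 22.194456
  x_2 = 2.860000 - 22.194456×(2.860000 - (-0.160000))/(22.194456 - (-3.015296))
       = 0.201217
Iteration 2:
  f(2.860000) = 22.194456
  f(0.201217) = -0.865527
  x_3 = 0.201217 - (-0.865527)×(0.201217 - 2.860000)/(-0.865527 - 22.194456)
       = 0.301011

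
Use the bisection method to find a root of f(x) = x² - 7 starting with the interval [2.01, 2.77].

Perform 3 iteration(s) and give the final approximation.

f(x) = x² - 7
Initial interval: [2.01, 2.77]

Iteration 1:
  c_1 = (2.010000 + 2.770000)/2 = 2.390000
  f(c_1) = f(2.390000) = -1.287900
  f(a) × f(c) ≥ 0, new interval: [2.390000, 2.770000]
Iteration 2:
  c_2 = (2.390000 + 2.770000)/2 = 2.580000
  f(c_2) = f(2.580000) = -0.343600
  f(a) × f(c) ≥ 0, new interval: [2.580000, 2.770000]
Iteration 3:
  c_3 = (2.580000 + 2.770000)/2 = 2.675000
  f(c_3) = f(2.675000) = 0.155625
  f(a) × f(c) < 0, new interval: [2.580000, 2.675000]

After 3 iteration(s), the approximation is c_3 = 2.675000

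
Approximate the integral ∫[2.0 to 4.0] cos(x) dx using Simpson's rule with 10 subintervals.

f(x) = cos(x)
a = 2.0, b = 4.0, n = 10
h = (b - a)/n = 0.200000

Simpson's rule: (h/3)[f(x₀) + 4f(x₁) + 2f(x₂) + ... + f(xₙ)]

x_0 = 2.0000, f(x_0) = -0.416147, coefficient = 1
x_1 = 2.2000, f(x_1) = -0.588501, coefficient = 4
x_2 = 2.4000, f(x_2) = -0.737394, coefficient = 2
x_3 = 2.6000, f(x_3) = -0.856889, coefficient = 4
x_4 = 2.8000, f(x_4) = -0.942222, coefficient = 2
x_5 = 3.0000, f(x_5) = -0.989992, coefficient = 4
x_6 = 3.2000, f(x_6) = -0.998295, coefficient = 2
x_7 = 3.4000, f(x_7) = -0.966798, coefficient = 4
x_8 = 3.6000, f(x_8) = -0.896758, coefficient = 2
x_9 = 3.8000, f(x_9) = -0.790968, coefficient = 4
x_10 = 4.0000, f(x_10) = -0.653644, coefficient = 1

I ≈ (0.200000/3) × -24.991722 = -1.666115
Exact value: -1.666100
Error: 0.000015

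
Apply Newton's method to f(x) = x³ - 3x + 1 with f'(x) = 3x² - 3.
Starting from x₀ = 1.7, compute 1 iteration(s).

f(x) = x³ - 3x + 1
f'(x) = 3x² - 3
x₀ = 1.7

Newton-Raphson formula: x_{n+1} = x_n - f(x_n)/f'(x_n)

Iteration 1:
  f(1.700000) = 0.813000
  f'(1.700000) = 5.670000
  x_1 = 1.700000 - 0.813000/5.670000 = 1.556614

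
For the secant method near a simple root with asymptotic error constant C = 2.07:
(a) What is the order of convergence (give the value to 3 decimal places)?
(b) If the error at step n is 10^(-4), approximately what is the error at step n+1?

(a) Secant method has superlinear convergence with order φ = (1+√5)/2 ≈ 1.618.
    This means |e_{n+1}| ≈ C|e_n|^1.618.

(b) With |e_n| = 10^(-4) and C = 2.07:
    |e_{n+1}| ≈ 2.07 × (10^(-4))^1.618 = 2.07 × 10^(-6.47)

(a) ≈ 1.618 (golden ratio); (b) |e_{n+1}| ≈ 6.980e-07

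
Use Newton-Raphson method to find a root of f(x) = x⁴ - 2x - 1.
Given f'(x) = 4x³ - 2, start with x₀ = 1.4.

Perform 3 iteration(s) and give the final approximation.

f(x) = x⁴ - 2x - 1
f'(x) = 4x³ - 2
x₀ = 1.4

Newton-Raphson formula: x_{n+1} = x_n - f(x_n)/f'(x_n)

Iteration 1:
  f(1.400000) = 0.041600
  f'(1.400000) = 8.976000
  x_1 = 1.400000 - 0.041600/8.976000 = 1.395365
Iteration 2:
  f(1.395365) = 0.000252
  f'(1.395365) = 8.867355
  x_2 = 1.395365 - 0.000252/8.867355 = 1.395337
Iteration 3:
  f(1.395337) = 0.000000
  f'(1.395337) = 8.866691
  x_3 = 1.395337 - 0.000000/8.866691 = 1.395337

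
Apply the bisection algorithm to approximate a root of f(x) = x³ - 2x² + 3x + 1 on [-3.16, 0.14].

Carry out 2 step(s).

f(x) = x³ - 2x² + 3x + 1
Initial interval: [-3.16, 0.14]

Iteration 1:
  c_1 = (-3.160000 + 0.140000)/2 = -1.510000
  f(c_1) = f(-1.510000) = -11.533151
  f(a) × f(c) ≥ 0, new interval: [-1.510000, 0.140000]
Iteration 2:
  c_2 = (-1.510000 + 0.140000)/2 = -0.685000
  f(c_2) = f(-0.685000) = -2.314869
  f(a) × f(c) ≥ 0, new interval: [-0.685000, 0.140000]

After 2 iteration(s), the approximation is c_2 = -0.685000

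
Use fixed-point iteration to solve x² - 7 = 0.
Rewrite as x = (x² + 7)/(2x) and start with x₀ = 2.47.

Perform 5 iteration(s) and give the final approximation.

Equation: x² - 7 = 0
Fixed-point form: x = (x² + 7)/(2x)
x₀ = 2.47

x_1 = g(2.470000) = 2.652004
x_2 = g(2.652004) = 2.645759
x_3 = g(2.645759) = 2.645751
x_4 = g(2.645751) = 2.645751
x_5 = g(2.645751) = 2.645751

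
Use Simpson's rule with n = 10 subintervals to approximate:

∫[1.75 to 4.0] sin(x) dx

f(x) = sin(x)
a = 1.75, b = 4.0, n = 10
h = (b - a)/n = 0.225000

Simpson's rule: (h/3)[f(x₀) + 4f(x₁) + 2f(x₂) + ... + f(xₙ)]

x_0 = 1.7500, f(x_0) = 0.983986, coefficient = 1
x_1 = 1.9750, f(x_1) = 0.919416, coefficient = 4
x_2 = 2.2000, f(x_2) = 0.808496, coefficient = 2
x_3 = 2.4250, f(x_3) = 0.656819, coefficient = 4
x_4 = 2.6500, f(x_4) = 0.472031, coefficient = 2
x_5 = 2.8750, f(x_5) = 0.263446, coefficient = 4
x_6 = 3.1000, f(x_6) = 0.041581, coefficient = 2
x_7 = 3.3250, f(x_7) = -0.182381, coefficient = 4
x_8 = 3.5500, f(x_8) = -0.397148, coefficient = 2
x_9 = 3.7750, f(x_9) = -0.591895, coefficient = 4
x_10 = 4.0000, f(x_10) = -0.756802, coefficient = 1

I ≈ (0.225000/3) × 6.338725 = 0.475404
Exact value: 0.475398
Error: 0.000007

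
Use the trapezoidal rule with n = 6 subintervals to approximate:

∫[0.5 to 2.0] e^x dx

f(x) = e^x
a = 0.5, b = 2.0, n = 6
h = (b - a)/n = 0.250000

Trapezoidal rule: (h/2)[f(x₀) + 2f(x₁) + 2f(x₂) + ... + f(xₙ)]

x_0 = 0.5000, f(x_0) = 1.648721, coefficient = 1
x_1 = 0.7500, f(x_1) = 2.117000, coefficient = 2
x_2 = 1.0000, f(x_2) = 2.718282, coefficient = 2
x_3 = 1.2500, f(x_3) = 3.490343, coefficient = 2
x_4 = 1.5000, f(x_4) = 4.481689, coefficient = 2
x_5 = 1.7500, f(x_5) = 5.754603, coefficient = 2
x_6 = 2.0000, f(x_6) = 7.389056, coefficient = 1

I ≈ (0.250000/2) × 46.161610 = 5.770201
Exact value: 5.740335
Error: 0.029866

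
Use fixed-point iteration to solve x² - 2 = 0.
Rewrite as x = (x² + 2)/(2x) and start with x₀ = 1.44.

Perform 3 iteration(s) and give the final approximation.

Equation: x² - 2 = 0
Fixed-point form: x = (x² + 2)/(2x)
x₀ = 1.44

x_1 = g(1.440000) = 1.414444
x_2 = g(1.414444) = 1.414214
x_3 = g(1.414214) = 1.414214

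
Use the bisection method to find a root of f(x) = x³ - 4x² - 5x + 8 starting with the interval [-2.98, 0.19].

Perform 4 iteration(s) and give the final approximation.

f(x) = x³ - 4x² - 5x + 8
Initial interval: [-2.98, 0.19]

Iteration 1:
  c_1 = (-2.980000 + 0.190000)/2 = -1.395000
  f(c_1) = f(-1.395000) = 4.476195
  f(a) × f(c) < 0, new interval: [-2.980000, -1.395000]
Iteration 2:
  c_2 = (-2.980000 + (-1.395000))/2 = -2.187500
  f(c_2) = f(-2.187500) = -10.670654
  f(a) × f(c) ≥ 0, new interval: [-2.187500, -1.395000]
Iteration 3:
  c_3 = (-2.187500 + (-1.395000))/2 = -1.791250
  f(c_3) = f(-1.791250) = -1.625419
  f(a) × f(c) ≥ 0, new interval: [-1.791250, -1.395000]
Iteration 4:
  c_4 = (-1.791250 + (-1.395000))/2 = -1.593125
  f(c_4) = f(-1.593125) = 1.770009
  f(a) × f(c) < 0, new interval: [-1.791250, -1.593125]

After 4 iteration(s), the approximation is c_4 = -1.593125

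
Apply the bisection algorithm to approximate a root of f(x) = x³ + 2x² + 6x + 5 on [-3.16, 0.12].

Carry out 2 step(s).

f(x) = x³ + 2x² + 6x + 5
Initial interval: [-3.16, 0.12]

Iteration 1:
  c_1 = (-3.160000 + 0.120000)/2 = -1.520000
  f(c_1) = f(-1.520000) = -3.011008
  f(a) × f(c) ≥ 0, new interval: [-1.520000, 0.120000]
Iteration 2:
  c_2 = (-1.520000 + 0.120000)/2 = -0.700000
  f(c_2) = f(-0.700000) = 1.437000
  f(a) × f(c) < 0, new interval: [-1.520000, -0.700000]

After 2 iteration(s), the approximation is c_2 = -0.700000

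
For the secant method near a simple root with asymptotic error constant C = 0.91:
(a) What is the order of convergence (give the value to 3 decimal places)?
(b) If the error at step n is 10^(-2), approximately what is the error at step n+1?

(a) Secant method has superlinear convergence with order φ = (1+√5)/2 ≈ 1.618.
    This means |e_{n+1}| ≈ C|e_n|^1.618.

(b) With |e_n| = 10^(-2) and C = 0.91:
    |e_{n+1}| ≈ 0.91 × (10^(-2))^1.618 = 0.91 × 10^(-3.24)

(a) ≈ 1.618 (golden ratio); (b) |e_{n+1}| ≈ 5.284e-04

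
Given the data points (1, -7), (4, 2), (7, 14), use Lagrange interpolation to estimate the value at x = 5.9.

Lagrange interpolation formula:
P(x) = Σ yᵢ × Lᵢ(x)
where Lᵢ(x) = Π_{j≠i} (x - xⱼ)/(xᵢ - xⱼ)

L_0(5.9) = (5.9 - 4)/(1 - 4) × (5.9 - 7)/(1 - 7) = -0.116111
L_1(5.9) = (5.9 - 1)/(4 - 1) × (5.9 - 7)/(4 - 7) = 0.598889
L_2(5.9) = (5.9 - 1)/(7 - 1) × (5.9 - 4)/(7 - 4) = 0.517222

P(5.9) = (-7)×L_0(5.9) + 2×L_1(5.9) + 14×L_2(5.9)
P(5.9) = 9.251667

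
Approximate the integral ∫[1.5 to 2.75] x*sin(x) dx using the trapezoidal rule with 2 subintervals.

f(x) = x*sin(x)
a = 1.5, b = 2.75, n = 2
h = (b - a)/n = 0.625000

Trapezoidal rule: (h/2)[f(x₀) + 2f(x₁) + 2f(x₂) + ... + f(xₙ)]

x_0 = 1.5000, f(x_0) = 1.496242, coefficient = 1
x_1 = 2.1250, f(x_1) = 1.806930, coefficient = 2
x_2 = 2.7500, f(x_2) = 1.049568, coefficient = 1

I ≈ (0.625000/2) × 6.159669 = 1.924897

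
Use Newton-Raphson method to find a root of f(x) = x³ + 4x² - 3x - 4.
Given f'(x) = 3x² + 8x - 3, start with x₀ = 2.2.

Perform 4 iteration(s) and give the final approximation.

f(x) = x³ + 4x² - 3x - 4
f'(x) = 3x² + 8x - 3
x₀ = 2.2

Newton-Raphson formula: x_{n+1} = x_n - f(x_n)/f'(x_n)

Iteration 1:
  f(2.200000) = 19.408000
  f'(2.200000) = 29.120000
  x_1 = 2.200000 - 19.408000/29.120000 = 1.533516
Iteration 2:
  f(1.533516) = 4.412471
  f'(1.533516) = 16.323150
  x_2 = 1.533516 - 4.412471/16.323150 = 1.263197
Iteration 3:
  f(1.263197) = 0.608713
  f'(1.263197) = 11.892571
  x_3 = 1.263197 - 0.608713/11.892571 = 1.212012
Iteration 4:
  f(1.212012) = 0.020273
  f'(1.212012) = 11.103021
  x_4 = 1.212012 - 0.020273/11.103021 = 1.210186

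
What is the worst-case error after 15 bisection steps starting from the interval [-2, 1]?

Bisection error bound: |error| ≤ (b-a)/2^n
|error| ≤ (1 - (-2))/2^15 = 3/2^15
|error| ≤ 0.0000915527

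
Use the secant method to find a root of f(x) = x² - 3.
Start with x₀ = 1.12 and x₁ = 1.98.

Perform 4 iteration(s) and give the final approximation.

f(x) = x² - 3
x₀ = 1.12, x₁ = 1.98

Secant formula: x_{n+1} = x_n - f(x_n)(x_n - x_{n-1})/(f(x_n) - f(x_{n-1}))

Iteration 1:
  f(1.120000) = -1.745600
  f(1.980000) = 0.920400
  x_2 = 1.980000 - 0.920400×(1.980000 - 1.120000)/(0.920400 - (-1.745600))
       = 1.683097
Iteration 2:
  f(1.980000) = 0.920400
  f(1.683097) = -0.167185
  x_3 = 1.683097 - (-0.167185)×(1.683097 - 1.980000)/(-0.167185 - 0.920400)
       = 1.728737
Iteration 3:
  f(1.683097) = -0.167185
  f(1.728737) = -0.011468
  x_4 = 1.728737 - (-0.011468)×(1.728737 - 1.683097)/(-0.011468 - (-0.167185))
       = 1.732098
Iteration 4:
  f(1.728737) = -0.011468
  f(1.732098) = 0.000165
  x_5 = 1.732098 - 0.000165×(1.732098 - 1.728737)/(0.000165 - (-0.011468))
       = 1.732051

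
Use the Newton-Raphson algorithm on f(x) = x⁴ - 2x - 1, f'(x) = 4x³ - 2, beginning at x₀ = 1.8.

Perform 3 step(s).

f(x) = x⁴ - 2x - 1
f'(x) = 4x³ - 2
x₀ = 1.8

Newton-Raphson formula: x_{n+1} = x_n - f(x_n)/f'(x_n)

Iteration 1:
  f(1.800000) = 5.897600
  f'(1.800000) = 21.328000
  x_1 = 1.800000 - 5.897600/21.328000 = 1.523481
Iteration 2:
  f(1.523481) = 1.340051
  f'(1.523481) = 12.143960
  x_2 = 1.523481 - 1.340051/12.143960 = 1.413134
Iteration 3:
  f(1.413134) = 0.161530
  f'(1.413134) = 9.287812
  x_3 = 1.413134 - 0.161530/9.287812 = 1.395742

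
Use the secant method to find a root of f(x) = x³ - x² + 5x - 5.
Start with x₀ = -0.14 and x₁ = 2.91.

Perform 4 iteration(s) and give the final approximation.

f(x) = x³ - x² + 5x - 5
x₀ = -0.14, x₁ = 2.91

Secant formula: x_{n+1} = x_n - f(x_n)(x_n - x_{n-1})/(f(x_n) - f(x_{n-1}))

Iteration 1:
  f(-0.140000) = -5.722344
  f(2.910000) = 25.724071
  x_2 = 2.910000 - 25.724071×(2.910000 - (-0.140000))/(25.724071 - (-5.722344))
       = 0.415012
Iteration 2:
  f(2.910000) = 25.724071
  f(0.415012) = -3.025694
  x_3 = 0.415012 - (-3.025694)×(0.415012 - 2.910000)/(-3.025694 - 25.724071)
       = 0.677591
Iteration 3:
  f(0.415012) = -3.025694
  f(0.677591) = -1.760073
  x_4 = 0.677591 - (-1.760073)×(0.677591 - 0.415012)/(-1.760073 - (-3.025694))
       = 1.042754
Iteration 4:
  f(0.677591) = -1.760073
  f(1.042754) = 0.260255
  x_5 = 1.042754 - 0.260255×(1.042754 - 0.677591)/(0.260255 - (-1.760073))
       = 0.995714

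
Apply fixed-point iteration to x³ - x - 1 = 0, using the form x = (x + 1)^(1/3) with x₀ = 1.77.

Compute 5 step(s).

Equation: x³ - x - 1 = 0
Fixed-point form: x = (x + 1)^(1/3)
x₀ = 1.77

x_1 = g(1.770000) = 1.404408
x_2 = g(1.404408) = 1.339685
x_3 = g(1.339685) = 1.327555
x_4 = g(1.327555) = 1.325257
x_5 = g(1.325257) = 1.324820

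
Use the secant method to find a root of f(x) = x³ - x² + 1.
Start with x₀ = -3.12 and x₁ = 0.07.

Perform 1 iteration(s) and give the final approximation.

f(x) = x³ - x² + 1
x₀ = -3.12, x₁ = 0.07

Secant formula: x_{n+1} = x_n - f(x_n)(x_n - x_{n-1})/(f(x_n) - f(x_{n-1}))

Iteration 1:
  f(-3.120000) = -39.105728
  f(0.070000) = 0.995443
  x_2 = 0.070000 - 0.995443×(0.070000 - (-3.120000))/(0.995443 - (-39.105728))
       = -0.009186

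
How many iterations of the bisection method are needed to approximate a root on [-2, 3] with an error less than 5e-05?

We need (b-a)/2^n ≤ 5e-05
(3 - (-2))/2^n ≤ 5e-05
5/2^n ≤ 5e-05
2^n ≥ 100000
n ≥ log₂(100000) = 16.61
n ≥ 17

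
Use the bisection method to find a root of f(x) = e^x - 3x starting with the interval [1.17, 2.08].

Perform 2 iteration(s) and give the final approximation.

f(x) = e^x - 3x
Initial interval: [1.17, 2.08]

Iteration 1:
  c_1 = (1.170000 + 2.080000)/2 = 1.625000
  f(c_1) = f(1.625000) = 0.203419
  f(a) × f(c) < 0, new interval: [1.170000, 1.625000]
Iteration 2:
  c_2 = (1.170000 + 1.625000)/2 = 1.397500
  f(c_2) = f(1.397500) = -0.147425
  f(a) × f(c) ≥ 0, new interval: [1.397500, 1.625000]

After 2 iteration(s), the approximation is c_2 = 1.397500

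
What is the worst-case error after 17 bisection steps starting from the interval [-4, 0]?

Bisection error bound: |error| ≤ (b-a)/2^n
|error| ≤ (0 - (-4))/2^17 = 4/2^17
|error| ≤ 0.0000305176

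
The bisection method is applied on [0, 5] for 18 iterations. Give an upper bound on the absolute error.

Bisection error bound: |error| ≤ (b-a)/2^n
|error| ≤ (5 - 0)/2^18 = 5/2^18
|error| ≤ 0.0000190735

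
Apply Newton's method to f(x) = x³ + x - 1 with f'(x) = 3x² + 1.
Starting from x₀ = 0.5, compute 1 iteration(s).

f(x) = x³ + x - 1
f'(x) = 3x² + 1
x₀ = 0.5

Newton-Raphson formula: x_{n+1} = x_n - f(x_n)/f'(x_n)

Iteration 1:
  f(0.500000) = -0.375000
  f'(0.500000) = 1.750000
  x_1 = 0.500000 - (-0.375000)/1.750000 = 0.714286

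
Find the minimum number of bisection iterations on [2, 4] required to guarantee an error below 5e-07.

We need (b-a)/2^n ≤ 5e-07
(4 - 2)/2^n ≤ 5e-07
2/2^n ≤ 5e-07
2^n ≥ 4000000
n ≥ log₂(4000000) = 21.93
n ≥ 22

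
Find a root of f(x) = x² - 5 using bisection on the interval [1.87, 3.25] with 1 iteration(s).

f(x) = x² - 5
Initial interval: [1.87, 3.25]

Iteration 1:
  c_1 = (1.870000 + 3.250000)/2 = 2.560000
  f(c_1) = f(2.560000) = 1.553600
  f(a) × f(c) < 0, new interval: [1.870000, 2.560000]

After 1 iteration(s), the approximation is c_1 = 2.560000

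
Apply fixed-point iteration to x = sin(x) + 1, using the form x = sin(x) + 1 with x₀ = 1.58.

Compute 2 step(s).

Equation: x = sin(x) + 1
Fixed-point form: x = sin(x) + 1
x₀ = 1.58

x_1 = g(1.580000) = 1.999958
x_2 = g(1.999958) = 1.909315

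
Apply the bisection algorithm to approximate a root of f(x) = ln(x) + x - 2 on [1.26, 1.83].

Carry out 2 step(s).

f(x) = ln(x) + x - 2
Initial interval: [1.26, 1.83]

Iteration 1:
  c_1 = (1.260000 + 1.830000)/2 = 1.545000
  f(c_1) = f(1.545000) = -0.019976
  f(a) × f(c) ≥ 0, new interval: [1.545000, 1.830000]
Iteration 2:
  c_2 = (1.545000 + 1.830000)/2 = 1.687500
  f(c_2) = f(1.687500) = 0.210748
  f(a) × f(c) < 0, new interval: [1.545000, 1.687500]

After 2 iteration(s), the approximation is c_2 = 1.687500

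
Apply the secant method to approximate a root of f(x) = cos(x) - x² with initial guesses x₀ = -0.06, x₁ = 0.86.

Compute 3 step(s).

f(x) = cos(x) - x²
x₀ = -0.06, x₁ = 0.86

Secant formula: x_{n+1} = x_n - f(x_n)(x_n - x_{n-1})/(f(x_n) - f(x_{n-1}))

Iteration 1:
  f(-0.060000) = 0.994601
  f(0.860000) = -0.087163
  x_2 = 0.860000 - (-0.087163)×(0.860000 - (-0.060000))/(-0.087163 - 0.994601)
       = 0.785871
Iteration 2:
  f(0.860000) = -0.087163
  f(0.785871) = 0.089178
  x_3 = 0.785871 - 0.089178×(0.785871 - 0.860000)/(0.089178 - (-0.087163))
       = 0.823359
Iteration 3:
  f(0.785871) = 0.089178
  f(0.823359) = 0.001841
  x_4 = 0.823359 - 0.001841×(0.823359 - 0.785871)/(0.001841 - 0.089178)
       = 0.824149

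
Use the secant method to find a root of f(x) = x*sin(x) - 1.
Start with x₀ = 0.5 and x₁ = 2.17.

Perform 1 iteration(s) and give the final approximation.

f(x) = x*sin(x) - 1
x₀ = 0.5, x₁ = 2.17

Secant formula: x_{n+1} = x_n - f(x_n)(x_n - x_{n-1})/(f(x_n) - f(x_{n-1}))

Iteration 1:
  f(0.500000) = -0.760287
  f(2.170000) = 0.791953
  x_2 = 2.170000 - 0.791953×(2.170000 - 0.500000)/(0.791953 - (-0.760287))
       = 1.317966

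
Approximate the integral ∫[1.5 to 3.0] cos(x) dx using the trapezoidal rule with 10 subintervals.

f(x) = cos(x)
a = 1.5, b = 3.0, n = 10
h = (b - a)/n = 0.150000

Trapezoidal rule: (h/2)[f(x₀) + 2f(x₁) + 2f(x₂) + ... + f(xₙ)]

x_0 = 1.5000, f(x_0) = 0.070737, coefficient = 1
x_1 = 1.6500, f(x_1) = -0.079121, coefficient = 2
x_2 = 1.8000, f(x_2) = -0.227202, coefficient = 2
x_3 = 1.9500, f(x_3) = -0.370181, coefficient = 2
x_4 = 2.1000, f(x_4) = -0.504846, coefficient = 2
x_5 = 2.2500, f(x_5) = -0.628174, coefficient = 2
x_6 = 2.4000, f(x_6) = -0.737394, coefficient = 2
x_7 = 2.5500, f(x_7) = -0.830054, coefficient = 2
x_8 = 2.7000, f(x_8) = -0.904072, coefficient = 2
x_9 = 2.8500, f(x_9) = -0.957787, coefficient = 2
x_10 = 3.0000, f(x_10) = -0.989992, coefficient = 1

I ≈ (0.150000/2) × -11.396916 = -0.854769
Exact value: -0.856375
Error: 0.001606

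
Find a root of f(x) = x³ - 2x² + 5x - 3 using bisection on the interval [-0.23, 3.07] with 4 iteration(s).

f(x) = x³ - 2x² + 5x - 3
Initial interval: [-0.23, 3.07]

Iteration 1:
  c_1 = (-0.230000 + 3.070000)/2 = 1.420000
  f(c_1) = f(1.420000) = 2.930488
  f(a) × f(c) < 0, new interval: [-0.230000, 1.420000]
Iteration 2:
  c_2 = (-0.230000 + 1.420000)/2 = 0.595000
  f(c_2) = f(0.595000) = -0.522405
  f(a) × f(c) ≥ 0, new interval: [0.595000, 1.420000]
Iteration 3:
  c_3 = (0.595000 + 1.420000)/2 = 1.007500
  f(c_3) = f(1.007500) = 1.030057
  f(a) × f(c) < 0, new interval: [0.595000, 1.007500]
Iteration 4:
  c_4 = (0.595000 + 1.007500)/2 = 0.801250
  f(c_4) = f(0.801250) = 0.236651
  f(a) × f(c) < 0, new interval: [0.595000, 0.801250]

After 4 iteration(s), the approximation is c_4 = 0.801250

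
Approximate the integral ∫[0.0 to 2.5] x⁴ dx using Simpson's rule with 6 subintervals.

f(x) = x⁴
a = 0.0, b = 2.5, n = 6
h = (b - a)/n = 0.416667

Simpson's rule: (h/3)[f(x₀) + 4f(x₁) + 2f(x₂) + ... + f(xₙ)]

x_0 = 0.0000, f(x_0) = 0.000000, coefficient = 1
x_1 = 0.4167, f(x_1) = 0.030141, coefficient = 4
x_2 = 0.8333, f(x_2) = 0.482253, coefficient = 2
x_3 = 1.2500, f(x_3) = 2.441406, coefficient = 4
x_4 = 1.6667, f(x_4) = 7.716049, coefficient = 2
x_5 = 2.0833, f(x_5) = 18.838011, coefficient = 4
x_6 = 2.5000, f(x_6) = 39.062500, coefficient = 1

I ≈ (0.416667/3) × 140.697338 = 19.541297
Exact value: 19.531250
Error: 0.010047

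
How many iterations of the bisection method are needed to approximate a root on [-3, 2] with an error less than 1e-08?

We need (b-a)/2^n ≤ 1e-08
(2 - (-3))/2^n ≤ 1e-08
5/2^n ≤ 1e-08
2^n ≥ 500000000
n ≥ log₂(500000000) = 28.90
n ≥ 29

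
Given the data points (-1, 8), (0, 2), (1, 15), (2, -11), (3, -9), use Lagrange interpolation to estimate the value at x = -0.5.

Lagrange interpolation formula:
P(x) = Σ yᵢ × Lᵢ(x)
where Lᵢ(x) = Π_{j≠i} (x - xⱼ)/(xᵢ - xⱼ)

L_0(-0.5) = (-0.5 - 0)/(-1 - 0) × (-0.5 - 1)/(-1 - 1) × (-0.5 - 2)/(-1 - 2) × (-0.5 - 3)/(-1 - 3) = 0.273438
L_1(-0.5) = (-0.5 - (-1))/(0 - (-1)) × (-0.5 - 1)/(0 - 1) × (-0.5 - 2)/(0 - 2) × (-0.5 - 3)/(0 - 3) = 1.093750
L_2(-0.5) = (-0.5 - (-1))/(1 - (-1)) × (-0.5 - 0)/(1 - 0) × (-0.5 - 2)/(1 - 2) × (-0.5 - 3)/(1 - 3) = -0.546875
L_3(-0.5) = (-0.5 - (-1))/(2 - (-1)) × (-0.5 - 0)/(2 - 0) × (-0.5 - 1)/(2 - 1) × (-0.5 - 3)/(2 - 3) = 0.218750
L_4(-0.5) = (-0.5 - (-1))/(3 - (-1)) × (-0.5 - 0)/(3 - 0) × (-0.5 - 1)/(3 - 1) × (-0.5 - 2)/(3 - 2) = -0.039062

P(-0.5) = 8×L_0(-0.5) + 2×L_1(-0.5) + 15×L_2(-0.5) + (-11)×L_3(-0.5) + (-9)×L_4(-0.5)
P(-0.5) = -5.882812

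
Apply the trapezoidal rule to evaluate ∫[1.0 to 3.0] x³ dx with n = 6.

f(x) = x³
a = 1.0, b = 3.0, n = 6
h = (b - a)/n = 0.333333

Trapezoidal rule: (h/2)[f(x₀) + 2f(x₁) + 2f(x₂) + ... + f(xₙ)]

x_0 = 1.0000, f(x_0) = 1.000000, coefficient = 1
x_1 = 1.3333, f(x_1) = 2.370370, coefficient = 2
x_2 = 1.6667, f(x_2) = 4.629630, coefficient = 2
x_3 = 2.0000, f(x_3) = 8.000000, coefficient = 2
x_4 = 2.3333, f(x_4) = 12.703704, coefficient = 2
x_5 = 2.6667, f(x_5) = 18.962963, coefficient = 2
x_6 = 3.0000, f(x_6) = 27.000000, coefficient = 1

I ≈ (0.333333/2) × 121.333333 = 20.222222
Exact value: 20.000000
Error: 0.222222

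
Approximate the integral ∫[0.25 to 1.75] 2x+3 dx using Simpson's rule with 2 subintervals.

f(x) = 2x+3
a = 0.25, b = 1.75, n = 2
h = (b - a)/n = 0.750000

Simpson's rule: (h/3)[f(x₀) + 4f(x₁) + 2f(x₂) + ... + f(xₙ)]

x_0 = 0.2500, f(x_0) = 3.500000, coefficient = 1
x_1 = 1.0000, f(x_1) = 5.000000, coefficient = 4
x_2 = 1.7500, f(x_2) = 6.500000, coefficient = 1

I ≈ (0.750000/3) × 30.000000 = 7.500000
Exact value: 7.500000
Error: 0.000000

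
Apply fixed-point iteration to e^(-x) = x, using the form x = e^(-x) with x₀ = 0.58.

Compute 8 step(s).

Equation: e^(-x) = x
Fixed-point form: x = e^(-x)
x₀ = 0.58

x_1 = g(0.580000) = 0.559898
x_2 = g(0.559898) = 0.571267
x_3 = g(0.571267) = 0.564809
x_4 = g(0.564809) = 0.568469
x_5 = g(0.568469) = 0.566392
x_6 = g(0.566392) = 0.567569
x_7 = g(0.567569) = 0.566902
x_8 = g(0.566902) = 0.567280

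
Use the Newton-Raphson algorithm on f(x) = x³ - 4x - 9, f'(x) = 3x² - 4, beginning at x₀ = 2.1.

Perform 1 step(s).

f(x) = x³ - 4x - 9
f'(x) = 3x² - 4
x₀ = 2.1

Newton-Raphson formula: x_{n+1} = x_n - f(x_n)/f'(x_n)

Iteration 1:
  f(2.100000) = -8.139000
  f'(2.100000) = 9.230000
  x_1 = 2.100000 - (-8.139000)/9.230000 = 2.981798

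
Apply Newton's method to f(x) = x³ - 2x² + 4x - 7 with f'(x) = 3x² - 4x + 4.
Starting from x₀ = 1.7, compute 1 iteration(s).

f(x) = x³ - 2x² + 4x - 7
f'(x) = 3x² - 4x + 4
x₀ = 1.7

Newton-Raphson formula: x_{n+1} = x_n - f(x_n)/f'(x_n)

Iteration 1:
  f(1.700000) = -1.067000
  f'(1.700000) = 5.870000
  x_1 = 1.700000 - (-1.067000)/5.870000 = 1.881772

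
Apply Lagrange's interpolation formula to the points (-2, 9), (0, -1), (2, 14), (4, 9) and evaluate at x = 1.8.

Lagrange interpolation formula:
P(x) = Σ yᵢ × Lᵢ(x)
where Lᵢ(x) = Π_{j≠i} (x - xⱼ)/(xᵢ - xⱼ)

L_0(1.8) = (1.8 - 0)/(-2 - 0) × (1.8 - 2)/(-2 - 2) × (1.8 - 4)/(-2 - 4) = -0.016500
L_1(1.8) = (1.8 - (-2))/(0 - (-2)) × (1.8 - 2)/(0 - 2) × (1.8 - 4)/(0 - 4) = 0.104500
L_2(1.8) = (1.8 - (-2))/(2 - (-2)) × (1.8 - 0)/(2 - 0) × (1.8 - 4)/(2 - 4) = 0.940500
L_3(1.8) = (1.8 - (-2))/(4 - (-2)) × (1.8 - 0)/(4 - 0) × (1.8 - 2)/(4 - 2) = -0.028500

P(1.8) = 9×L_0(1.8) + (-1)×L_1(1.8) + 14×L_2(1.8) + 9×L_3(1.8)
P(1.8) = 12.657500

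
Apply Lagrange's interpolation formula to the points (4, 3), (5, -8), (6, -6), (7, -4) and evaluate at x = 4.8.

Lagrange interpolation formula:
P(x) = Σ yᵢ × Lᵢ(x)
where Lᵢ(x) = Π_{j≠i} (x - xⱼ)/(xᵢ - xⱼ)

L_0(4.8) = (4.8 - 5)/(4 - 5) × (4.8 - 6)/(4 - 6) × (4.8 - 7)/(4 - 7) = 0.088000
L_1(4.8) = (4.8 - 4)/(5 - 4) × (4.8 - 6)/(5 - 6) × (4.8 - 7)/(5 - 7) = 1.056000
L_2(4.8) = (4.8 - 4)/(6 - 4) × (4.8 - 5)/(6 - 5) × (4.8 - 7)/(6 - 7) = -0.176000
L_3(4.8) = (4.8 - 4)/(7 - 4) × (4.8 - 5)/(7 - 5) × (4.8 - 6)/(7 - 6) = 0.032000

P(4.8) = 3×L_0(4.8) + (-8)×L_1(4.8) + (-6)×L_2(4.8) + (-4)×L_3(4.8)
P(4.8) = -7.256000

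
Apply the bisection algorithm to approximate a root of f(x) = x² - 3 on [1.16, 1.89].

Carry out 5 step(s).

f(x) = x² - 3
Initial interval: [1.16, 1.89]

Iteration 1:
  c_1 = (1.160000 + 1.890000)/2 = 1.525000
  f(c_1) = f(1.525000) = -0.674375
  f(a) × f(c) ≥ 0, new interval: [1.525000, 1.890000]
Iteration 2:
  c_2 = (1.525000 + 1.890000)/2 = 1.707500
  f(c_2) = f(1.707500) = -0.084444
  f(a) × f(c) ≥ 0, new interval: [1.707500, 1.890000]
Iteration 3:
  c_3 = (1.707500 + 1.890000)/2 = 1.798750
  f(c_3) = f(1.798750) = 0.235502
  f(a) × f(c) < 0, new interval: [1.707500, 1.798750]
Iteration 4:
  c_4 = (1.707500 + 1.798750)/2 = 1.753125
  f(c_4) = f(1.753125) = 0.073447
  f(a) × f(c) < 0, new interval: [1.707500, 1.753125]
Iteration 5:
  c_5 = (1.707500 + 1.753125)/2 = 1.730313
  f(c_5) = f(1.730313) = -0.006019
  f(a) × f(c) ≥ 0, new interval: [1.730313, 1.753125]

After 5 iteration(s), the approximation is c_5 = 1.730313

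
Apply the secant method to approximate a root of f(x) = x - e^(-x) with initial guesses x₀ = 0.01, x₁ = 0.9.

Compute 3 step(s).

f(x) = x - e^(-x)
x₀ = 0.01, x₁ = 0.9

Secant formula: x_{n+1} = x_n - f(x_n)(x_n - x_{n-1})/(f(x_n) - f(x_{n-1}))

Iteration 1:
  f(0.010000) = -0.980050
  f(0.900000) = 0.493430
  x_2 = 0.900000 - 0.493430×(0.900000 - 0.010000)/(0.493430 - (-0.980050))
       = 0.601962
Iteration 2:
  f(0.900000) = 0.493430
  f(0.601962) = 0.054226
  x_3 = 0.601962 - 0.054226×(0.601962 - 0.900000)/(0.054226 - 0.493430)
       = 0.565165
Iteration 3:
  f(0.601962) = 0.054226
  f(0.565165) = -0.003101
  x_4 = 0.565165 - (-0.003101)×(0.565165 - 0.601962)/(-0.003101 - 0.054226)
       = 0.567156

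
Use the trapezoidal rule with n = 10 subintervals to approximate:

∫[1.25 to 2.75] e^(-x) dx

f(x) = e^(-x)
a = 1.25, b = 2.75, n = 10
h = (b - a)/n = 0.150000

Trapezoidal rule: (h/2)[f(x₀) + 2f(x₁) + 2f(x₂) + ... + f(xₙ)]

x_0 = 1.2500, f(x_0) = 0.286505, coefficient = 1
x_1 = 1.4000, f(x_1) = 0.246597, coefficient = 2
x_2 = 1.5500, f(x_2) = 0.212248, coefficient = 2
x_3 = 1.7000, f(x_3) = 0.182684, coefficient = 2
x_4 = 1.8500, f(x_4) = 0.157237, coefficient = 2
x_5 = 2.0000, f(x_5) = 0.135335, coefficient = 2
x_6 = 2.1500, f(x_6) = 0.116484, coefficient = 2
x_7 = 2.3000, f(x_7) = 0.100259, coefficient = 2
x_8 = 2.4500, f(x_8) = 0.086294, coefficient = 2
x_9 = 2.6000, f(x_9) = 0.074274, coefficient = 2
x_10 = 2.7500, f(x_10) = 0.063928, coefficient = 1

I ≈ (0.150000/2) × 2.973255 = 0.222994
Exact value: 0.222577
Error: 0.000417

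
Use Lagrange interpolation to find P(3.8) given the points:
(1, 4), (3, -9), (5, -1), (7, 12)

Lagrange interpolation formula:
P(x) = Σ yᵢ × Lᵢ(x)
where Lᵢ(x) = Π_{j≠i} (x - xⱼ)/(xᵢ - xⱼ)

L_0(3.8) = (3.8 - 3)/(1 - 3) × (3.8 - 5)/(1 - 5) × (3.8 - 7)/(1 - 7) = -0.064000
L_1(3.8) = (3.8 - 1)/(3 - 1) × (3.8 - 5)/(3 - 5) × (3.8 - 7)/(3 - 7) = 0.672000
L_2(3.8) = (3.8 - 1)/(5 - 1) × (3.8 - 3)/(5 - 3) × (3.8 - 7)/(5 - 7) = 0.448000
L_3(3.8) = (3.8 - 1)/(7 - 1) × (3.8 - 3)/(7 - 3) × (3.8 - 5)/(7 - 5) = -0.056000

P(3.8) = 4×L_0(3.8) + (-9)×L_1(3.8) + (-1)×L_2(3.8) + 12×L_3(3.8)
P(3.8) = -7.424000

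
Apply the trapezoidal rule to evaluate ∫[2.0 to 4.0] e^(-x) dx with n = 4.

f(x) = e^(-x)
a = 2.0, b = 4.0, n = 4
h = (b - a)/n = 0.500000

Trapezoidal rule: (h/2)[f(x₀) + 2f(x₁) + 2f(x₂) + ... + f(xₙ)]

x_0 = 2.0000, f(x_0) = 0.135335, coefficient = 1
x_1 = 2.5000, f(x_1) = 0.082085, coefficient = 2
x_2 = 3.0000, f(x_2) = 0.049787, coefficient = 2
x_3 = 3.5000, f(x_3) = 0.030197, coefficient = 2
x_4 = 4.0000, f(x_4) = 0.018316, coefficient = 1

I ≈ (0.500000/2) × 0.477790 = 0.119447
Exact value: 0.117020
Error: 0.002428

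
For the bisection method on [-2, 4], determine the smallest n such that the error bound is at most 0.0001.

We need (b-a)/2^n ≤ 0.0001
(4 - (-2))/2^n ≤ 0.0001
6/2^n ≤ 0.0001
2^n ≥ 60000
n ≥ log₂(60000) = 15.87
n ≥ 16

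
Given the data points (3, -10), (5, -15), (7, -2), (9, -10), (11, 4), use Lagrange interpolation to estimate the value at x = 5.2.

Lagrange interpolation formula:
P(x) = Σ yᵢ × Lᵢ(x)
where Lᵢ(x) = Π_{j≠i} (x - xⱼ)/(xᵢ - xⱼ)

L_0(5.2) = (5.2 - 5)/(3 - 5) × (5.2 - 7)/(3 - 7) × (5.2 - 9)/(3 - 9) × (5.2 - 11)/(3 - 11) = -0.020663
L_1(5.2) = (5.2 - 3)/(5 - 3) × (5.2 - 7)/(5 - 7) × (5.2 - 9)/(5 - 9) × (5.2 - 11)/(5 - 11) = 0.909150
L_2(5.2) = (5.2 - 3)/(7 - 3) × (5.2 - 5)/(7 - 5) × (5.2 - 9)/(7 - 9) × (5.2 - 11)/(7 - 11) = 0.151525
L_3(5.2) = (5.2 - 3)/(9 - 3) × (5.2 - 5)/(9 - 5) × (5.2 - 7)/(9 - 7) × (5.2 - 11)/(9 - 11) = -0.047850
L_4(5.2) = (5.2 - 3)/(11 - 3) × (5.2 - 5)/(11 - 5) × (5.2 - 7)/(11 - 7) × (5.2 - 9)/(11 - 9) = 0.007838

P(5.2) = (-10)×L_0(5.2) + (-15)×L_1(5.2) + (-2)×L_2(5.2) + (-10)×L_3(5.2) + 4×L_4(5.2)
P(5.2) = -13.223825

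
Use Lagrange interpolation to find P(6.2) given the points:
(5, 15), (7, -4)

Lagrange interpolation formula:
P(x) = Σ yᵢ × Lᵢ(x)
where Lᵢ(x) = Π_{j≠i} (x - xⱼ)/(xᵢ - xⱼ)

L_0(6.2) = (6.2 - 7)/(5 - 7) = 0.400000
L_1(6.2) = (6.2 - 5)/(7 - 5) = 0.600000

P(6.2) = 15×L_0(6.2) + (-4)×L_1(6.2)
P(6.2) = 3.600000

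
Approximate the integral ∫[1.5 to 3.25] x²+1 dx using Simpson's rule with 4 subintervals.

f(x) = x²+1
a = 1.5, b = 3.25, n = 4
h = (b - a)/n = 0.437500

Simpson's rule: (h/3)[f(x₀) + 4f(x₁) + 2f(x₂) + ... + f(xₙ)]

x_0 = 1.5000, f(x_0) = 3.250000, coefficient = 1
x_1 = 1.9375, f(x_1) = 4.753906, coefficient = 4
x_2 = 2.3750, f(x_2) = 6.640625, coefficient = 2
x_3 = 2.8125, f(x_3) = 8.910156, coefficient = 4
x_4 = 3.2500, f(x_4) = 11.562500, coefficient = 1

I ≈ (0.437500/3) × 82.750000 = 12.067708
Exact value: 12.067708
Error: 0.000000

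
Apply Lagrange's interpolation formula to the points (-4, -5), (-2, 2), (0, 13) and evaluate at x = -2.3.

Lagrange interpolation formula:
P(x) = Σ yᵢ × Lᵢ(x)
where Lᵢ(x) = Π_{j≠i} (x - xⱼ)/(xᵢ - xⱼ)

L_0(-2.3) = (-2.3 - (-2))/(-4 - (-2)) × (-2.3 - 0)/(-4 - 0) = 0.086250
L_1(-2.3) = (-2.3 - (-4))/(-2 - (-4)) × (-2.3 - 0)/(-2 - 0) = 0.977500
L_2(-2.3) = (-2.3 - (-4))/(0 - (-4)) × (-2.3 - (-2))/(0 - (-2)) = -0.063750

P(-2.3) = (-5)×L_0(-2.3) + 2×L_1(-2.3) + 13×L_2(-2.3)
P(-2.3) = 0.695000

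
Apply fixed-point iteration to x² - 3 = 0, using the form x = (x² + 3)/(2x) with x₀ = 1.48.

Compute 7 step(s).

Equation: x² - 3 = 0
Fixed-point form: x = (x² + 3)/(2x)
x₀ = 1.48

x_1 = g(1.480000) = 1.753514
x_2 = g(1.753514) = 1.732182
x_3 = g(1.732182) = 1.732051
x_4 = g(1.732051) = 1.732051
x_5 = g(1.732051) = 1.732051
x_6 = g(1.732051) = 1.732051
x_7 = g(1.732051) = 1.732051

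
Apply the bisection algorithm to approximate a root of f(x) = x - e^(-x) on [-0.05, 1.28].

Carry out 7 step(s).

f(x) = x - e^(-x)
Initial interval: [-0.05, 1.28]

Iteration 1:
  c_1 = (-0.050000 + 1.280000)/2 = 0.615000
  f(c_1) = f(0.615000) = 0.074359
  f(a) × f(c) < 0, new interval: [-0.050000, 0.615000]
Iteration 2:
  c_2 = (-0.050000 + 0.615000)/2 = 0.282500
  f(c_2) = f(0.282500) = -0.471397
  f(a) × f(c) ≥ 0, new interval: [0.282500, 0.615000]
Iteration 3:
  c_3 = (0.282500 + 0.615000)/2 = 0.448750
  f(c_3) = f(0.448750) = -0.189676
  f(a) × f(c) ≥ 0, new interval: [0.448750, 0.615000]
Iteration 4:
  c_4 = (0.448750 + 0.615000)/2 = 0.531875
  f(c_4) = f(0.531875) = -0.055627
  f(a) × f(c) ≥ 0, new interval: [0.531875, 0.615000]
Iteration 5:
  c_5 = (0.531875 + 0.615000)/2 = 0.573438
  f(c_5) = f(0.573438) = 0.009853
  f(a) × f(c) < 0, new interval: [0.531875, 0.573438]
Iteration 6:
  c_6 = (0.531875 + 0.573438)/2 = 0.552656
  f(c_6) = f(0.552656) = -0.022763
  f(a) × f(c) ≥ 0, new interval: [0.552656, 0.573438]
Iteration 7:
  c_7 = (0.552656 + 0.573438)/2 = 0.563047
  f(c_7) = f(0.563047) = -0.006424
  f(a) × f(c) ≥ 0, new interval: [0.563047, 0.573438]

After 7 iteration(s), the approximation is c_7 = 0.563047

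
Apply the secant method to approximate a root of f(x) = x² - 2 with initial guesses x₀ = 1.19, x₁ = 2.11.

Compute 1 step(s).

f(x) = x² - 2
x₀ = 1.19, x₁ = 2.11

Secant formula: x_{n+1} = x_n - f(x_n)(x_n - x_{n-1})/(f(x_n) - f(x_{n-1}))

Iteration 1:
  f(1.190000) = -0.583900
  f(2.110000) = 2.452100
  x_2 = 2.110000 - 2.452100×(2.110000 - 1.190000)/(2.452100 - (-0.583900))
       = 1.366939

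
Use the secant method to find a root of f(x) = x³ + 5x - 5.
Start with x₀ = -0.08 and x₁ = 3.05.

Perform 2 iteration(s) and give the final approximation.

f(x) = x³ + 5x - 5
x₀ = -0.08, x₁ = 3.05

Secant formula: x_{n+1} = x_n - f(x_n)(x_n - x_{n-1})/(f(x_n) - f(x_{n-1}))

Iteration 1:
  f(-0.080000) = -5.400512
  f(3.050000) = 38.622625
  x_2 = 3.050000 - 38.622625×(3.050000 - (-0.080000))/(38.622625 - (-5.400512))
       = 0.303971
Iteration 2:
  f(3.050000) = 38.622625
  f(0.303971) = -3.452059
  x_3 = 0.303971 - (-3.452059)×(0.303971 - 3.050000)/(-3.452059 - 38.622625)
       = 0.529272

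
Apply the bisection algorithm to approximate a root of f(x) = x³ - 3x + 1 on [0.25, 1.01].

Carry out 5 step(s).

f(x) = x³ - 3x + 1
Initial interval: [0.25, 1.01]

Iteration 1:
  c_1 = (0.250000 + 1.010000)/2 = 0.630000
  f(c_1) = f(0.630000) = -0.639953
  f(a) × f(c) < 0, new interval: [0.250000, 0.630000]
Iteration 2:
  c_2 = (0.250000 + 0.630000)/2 = 0.440000
  f(c_2) = f(0.440000) = -0.234816
  f(a) × f(c) < 0, new interval: [0.250000, 0.440000]
Iteration 3:
  c_3 = (0.250000 + 0.440000)/2 = 0.345000
  f(c_3) = f(0.345000) = 0.006064
  f(a) × f(c) ≥ 0, new interval: [0.345000, 0.440000]
Iteration 4:
  c_4 = (0.345000 + 0.440000)/2 = 0.392500
  f(c_4) = f(0.392500) = -0.117033
  f(a) × f(c) < 0, new interval: [0.345000, 0.392500]
Iteration 5:
  c_5 = (0.345000 + 0.392500)/2 = 0.368750
  f(c_5) = f(0.368750) = -0.056109
  f(a) × f(c) < 0, new interval: [0.345000, 0.368750]

After 5 iteration(s), the approximation is c_5 = 0.368750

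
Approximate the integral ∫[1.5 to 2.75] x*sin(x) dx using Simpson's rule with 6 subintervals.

f(x) = x*sin(x)
a = 1.5, b = 2.75, n = 6
h = (b - a)/n = 0.208333

Simpson's rule: (h/3)[f(x₀) + 4f(x₁) + 2f(x₂) + ... + f(xₙ)]

x_0 = 1.5000, f(x_0) = 1.496242, coefficient = 1
x_1 = 1.7083, f(x_1) = 1.692201, coefficient = 4
x_2 = 1.9167, f(x_2) = 1.803163, coefficient = 2
x_3 = 2.1250, f(x_3) = 1.806930, coefficient = 4
x_4 = 2.3333, f(x_4) = 1.687200, coefficient = 2
x_5 = 2.5417, f(x_5) = 1.434978, coefficient = 4
x_6 = 2.7500, f(x_6) = 1.049568, coefficient = 1

I ≈ (0.208333/3) × 29.262970 = 2.032151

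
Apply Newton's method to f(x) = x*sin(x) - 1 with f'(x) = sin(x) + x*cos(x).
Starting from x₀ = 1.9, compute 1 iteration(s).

f(x) = x*sin(x) - 1
f'(x) = sin(x) + x*cos(x)
x₀ = 1.9

Newton-Raphson formula: x_{n+1} = x_n - f(x_n)/f'(x_n)

Iteration 1:
  f(1.900000) = 0.797970
  f'(1.900000) = 0.332050
  x_1 = 1.900000 - 0.797970/0.332050 = -0.503163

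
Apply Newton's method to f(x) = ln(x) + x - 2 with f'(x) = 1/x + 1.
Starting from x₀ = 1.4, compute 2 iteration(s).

f(x) = ln(x) + x - 2
f'(x) = 1/x + 1
x₀ = 1.4

Newton-Raphson formula: x_{n+1} = x_n - f(x_n)/f'(x_n)

Iteration 1:
  f(1.400000) = -0.263528
  f'(1.400000) = 1.714286
  x_1 = 1.400000 - (-0.263528)/1.714286 = 1.553725
Iteration 2:
  f(1.553725) = -0.005621
  f'(1.553725) = 1.643615
  x_2 = 1.553725 - (-0.005621)/1.643615 = 1.557144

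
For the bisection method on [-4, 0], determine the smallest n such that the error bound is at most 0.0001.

We need (b-a)/2^n ≤ 0.0001
(0 - (-4))/2^n ≤ 0.0001
4/2^n ≤ 0.0001
2^n ≥ 40000
n ≥ log₂(40000) = 15.29
n ≥ 16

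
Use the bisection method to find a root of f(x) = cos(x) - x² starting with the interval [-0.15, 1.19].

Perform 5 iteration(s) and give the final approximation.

f(x) = cos(x) - x²
Initial interval: [-0.15, 1.19]

Iteration 1:
  c_1 = (-0.150000 + 1.190000)/2 = 0.520000
  f(c_1) = f(0.520000) = 0.597419
  f(a) × f(c) ≥ 0, new interval: [0.520000, 1.190000]
Iteration 2:
  c_2 = (0.520000 + 1.190000)/2 = 0.855000
  f(c_2) = f(0.855000) = -0.074806
  f(a) × f(c) < 0, new interval: [0.520000, 0.855000]
Iteration 3:
  c_3 = (0.520000 + 0.855000)/2 = 0.687500
  f(c_3) = f(0.687500) = 0.300179
  f(a) × f(c) ≥ 0, new interval: [0.687500, 0.855000]
Iteration 4:
  c_4 = (0.687500 + 0.855000)/2 = 0.771250
  f(c_4) = f(0.771250) = 0.122213
  f(a) × f(c) ≥ 0, new interval: [0.771250, 0.855000]
Iteration 5:
  c_5 = (0.771250 + 0.855000)/2 = 0.813125
  f(c_5) = f(0.813125) = 0.026059
  f(a) × f(c) ≥ 0, new interval: [0.813125, 0.855000]

After 5 iteration(s), the approximation is c_5 = 0.813125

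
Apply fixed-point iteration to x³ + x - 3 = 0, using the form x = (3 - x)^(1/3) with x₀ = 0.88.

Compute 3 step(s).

Equation: x³ + x - 3 = 0
Fixed-point form: x = (3 - x)^(1/3)
x₀ = 0.88

x_1 = g(0.880000) = 1.284632
x_2 = g(1.284632) = 1.197069
x_3 = g(1.197069) = 1.217100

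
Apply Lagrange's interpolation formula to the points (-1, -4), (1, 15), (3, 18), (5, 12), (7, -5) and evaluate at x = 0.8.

Lagrange interpolation formula:
P(x) = Σ yᵢ × Lᵢ(x)
where Lᵢ(x) = Π_{j≠i} (x - xⱼ)/(xᵢ - xⱼ)

L_0(0.8) = (0.8 - 1)/(-1 - 1) × (0.8 - 3)/(-1 - 3) × (0.8 - 5)/(-1 - 5) × (0.8 - 7)/(-1 - 7) = 0.029837
L_1(0.8) = (0.8 - (-1))/(1 - (-1)) × (0.8 - 3)/(1 - 3) × (0.8 - 5)/(1 - 5) × (0.8 - 7)/(1 - 7) = 1.074150
L_2(0.8) = (0.8 - (-1))/(3 - (-1)) × (0.8 - 1)/(3 - 1) × (0.8 - 5)/(3 - 5) × (0.8 - 7)/(3 - 7) = -0.146475
L_3(0.8) = (0.8 - (-1))/(5 - (-1)) × (0.8 - 1)/(5 - 1) × (0.8 - 3)/(5 - 3) × (0.8 - 7)/(5 - 7) = 0.051150
L_4(0.8) = (0.8 - (-1))/(7 - (-1)) × (0.8 - 1)/(7 - 1) × (0.8 - 3)/(7 - 3) × (0.8 - 5)/(7 - 5) = -0.008662

P(0.8) = (-4)×L_0(0.8) + 15×L_1(0.8) + 18×L_2(0.8) + 12×L_3(0.8) + (-5)×L_4(0.8)
P(0.8) = 14.013463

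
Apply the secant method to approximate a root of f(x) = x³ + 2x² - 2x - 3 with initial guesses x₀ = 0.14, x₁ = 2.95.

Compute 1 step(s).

f(x) = x³ + 2x² - 2x - 3
x₀ = 0.14, x₁ = 2.95

Secant formula: x_{n+1} = x_n - f(x_n)(x_n - x_{n-1})/(f(x_n) - f(x_{n-1}))

Iteration 1:
  f(0.140000) = -3.238056
  f(2.950000) = 34.177375
  x_2 = 2.950000 - 34.177375×(2.950000 - 0.140000)/(34.177375 - (-3.238056))
       = 0.383187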